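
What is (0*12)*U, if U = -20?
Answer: 0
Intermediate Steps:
(0*12)*U = (0*12)*(-20) = 0*(-20) = 0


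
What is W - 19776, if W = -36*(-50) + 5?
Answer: -17971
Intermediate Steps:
W = 1805 (W = 1800 + 5 = 1805)
W - 19776 = 1805 - 19776 = -17971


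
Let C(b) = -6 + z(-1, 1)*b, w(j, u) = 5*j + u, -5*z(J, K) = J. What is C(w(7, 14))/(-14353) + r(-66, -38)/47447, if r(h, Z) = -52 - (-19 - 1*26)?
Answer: -1403848/3405033955 ≈ -0.00041229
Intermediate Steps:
z(J, K) = -J/5
w(j, u) = u + 5*j
r(h, Z) = -7 (r(h, Z) = -52 - (-19 - 26) = -52 - 1*(-45) = -52 + 45 = -7)
C(b) = -6 + b/5 (C(b) = -6 + (-1/5*(-1))*b = -6 + b/5)
C(w(7, 14))/(-14353) + r(-66, -38)/47447 = (-6 + (14 + 5*7)/5)/(-14353) - 7/47447 = (-6 + (14 + 35)/5)*(-1/14353) - 7*1/47447 = (-6 + (1/5)*49)*(-1/14353) - 7/47447 = (-6 + 49/5)*(-1/14353) - 7/47447 = (19/5)*(-1/14353) - 7/47447 = -19/71765 - 7/47447 = -1403848/3405033955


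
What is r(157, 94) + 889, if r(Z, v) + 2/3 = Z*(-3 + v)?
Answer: 45526/3 ≈ 15175.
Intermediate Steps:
r(Z, v) = -⅔ + Z*(-3 + v)
r(157, 94) + 889 = (-⅔ - 3*157 + 157*94) + 889 = (-⅔ - 471 + 14758) + 889 = 42859/3 + 889 = 45526/3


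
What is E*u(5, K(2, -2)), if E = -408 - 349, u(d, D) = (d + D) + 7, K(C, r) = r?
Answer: -7570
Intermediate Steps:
u(d, D) = 7 + D + d (u(d, D) = (D + d) + 7 = 7 + D + d)
E = -757
E*u(5, K(2, -2)) = -757*(7 - 2 + 5) = -757*10 = -7570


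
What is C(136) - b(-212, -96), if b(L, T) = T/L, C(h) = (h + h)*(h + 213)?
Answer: 5031160/53 ≈ 94928.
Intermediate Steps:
C(h) = 2*h*(213 + h) (C(h) = (2*h)*(213 + h) = 2*h*(213 + h))
C(136) - b(-212, -96) = 2*136*(213 + 136) - (-96)/(-212) = 2*136*349 - (-96)*(-1)/212 = 94928 - 1*24/53 = 94928 - 24/53 = 5031160/53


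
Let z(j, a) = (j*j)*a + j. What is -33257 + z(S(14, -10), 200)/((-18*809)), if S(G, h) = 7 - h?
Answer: -484346251/14562 ≈ -33261.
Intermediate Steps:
z(j, a) = j + a*j² (z(j, a) = j²*a + j = a*j² + j = j + a*j²)
-33257 + z(S(14, -10), 200)/((-18*809)) = -33257 + ((7 - 1*(-10))*(1 + 200*(7 - 1*(-10))))/((-18*809)) = -33257 + ((7 + 10)*(1 + 200*(7 + 10)))/(-14562) = -33257 + (17*(1 + 200*17))*(-1/14562) = -33257 + (17*(1 + 3400))*(-1/14562) = -33257 + (17*3401)*(-1/14562) = -33257 + 57817*(-1/14562) = -33257 - 57817/14562 = -484346251/14562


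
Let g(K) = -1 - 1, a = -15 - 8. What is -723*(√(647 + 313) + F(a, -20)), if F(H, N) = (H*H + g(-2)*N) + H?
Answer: -394758 - 5784*√15 ≈ -4.1716e+5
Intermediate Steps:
a = -23
g(K) = -2
F(H, N) = H + H² - 2*N (F(H, N) = (H*H - 2*N) + H = (H² - 2*N) + H = H + H² - 2*N)
-723*(√(647 + 313) + F(a, -20)) = -723*(√(647 + 313) + (-23 + (-23)² - 2*(-20))) = -723*(√960 + (-23 + 529 + 40)) = -723*(8*√15 + 546) = -723*(546 + 8*√15) = -394758 - 5784*√15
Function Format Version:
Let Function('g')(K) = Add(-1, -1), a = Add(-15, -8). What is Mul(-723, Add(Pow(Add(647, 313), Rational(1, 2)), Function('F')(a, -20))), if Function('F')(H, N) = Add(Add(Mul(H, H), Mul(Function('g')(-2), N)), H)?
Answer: Add(-394758, Mul(-5784, Pow(15, Rational(1, 2)))) ≈ -4.1716e+5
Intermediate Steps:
a = -23
Function('g')(K) = -2
Function('F')(H, N) = Add(H, Pow(H, 2), Mul(-2, N)) (Function('F')(H, N) = Add(Add(Mul(H, H), Mul(-2, N)), H) = Add(Add(Pow(H, 2), Mul(-2, N)), H) = Add(H, Pow(H, 2), Mul(-2, N)))
Mul(-723, Add(Pow(Add(647, 313), Rational(1, 2)), Function('F')(a, -20))) = Mul(-723, Add(Pow(Add(647, 313), Rational(1, 2)), Add(-23, Pow(-23, 2), Mul(-2, -20)))) = Mul(-723, Add(Pow(960, Rational(1, 2)), Add(-23, 529, 40))) = Mul(-723, Add(Mul(8, Pow(15, Rational(1, 2))), 546)) = Mul(-723, Add(546, Mul(8, Pow(15, Rational(1, 2))))) = Add(-394758, Mul(-5784, Pow(15, Rational(1, 2))))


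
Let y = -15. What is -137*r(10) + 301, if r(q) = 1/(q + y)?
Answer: 1642/5 ≈ 328.40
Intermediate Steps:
r(q) = 1/(-15 + q) (r(q) = 1/(q - 15) = 1/(-15 + q))
-137*r(10) + 301 = -137/(-15 + 10) + 301 = -137/(-5) + 301 = -137*(-⅕) + 301 = 137/5 + 301 = 1642/5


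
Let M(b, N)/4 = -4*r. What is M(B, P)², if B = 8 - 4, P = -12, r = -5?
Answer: 6400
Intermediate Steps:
B = 4
M(b, N) = 80 (M(b, N) = 4*(-4*(-5)) = 4*20 = 80)
M(B, P)² = 80² = 6400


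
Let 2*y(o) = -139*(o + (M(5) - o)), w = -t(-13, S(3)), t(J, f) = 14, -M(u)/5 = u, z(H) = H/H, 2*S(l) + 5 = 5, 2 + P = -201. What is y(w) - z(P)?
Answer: 3473/2 ≈ 1736.5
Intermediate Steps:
P = -203 (P = -2 - 201 = -203)
S(l) = 0 (S(l) = -5/2 + (1/2)*5 = -5/2 + 5/2 = 0)
z(H) = 1
M(u) = -5*u
w = -14 (w = -1*14 = -14)
y(o) = 3475/2 (y(o) = (-139*(o + (-5*5 - o)))/2 = (-139*(o + (-25 - o)))/2 = (-139*(-25))/2 = (1/2)*3475 = 3475/2)
y(w) - z(P) = 3475/2 - 1*1 = 3475/2 - 1 = 3473/2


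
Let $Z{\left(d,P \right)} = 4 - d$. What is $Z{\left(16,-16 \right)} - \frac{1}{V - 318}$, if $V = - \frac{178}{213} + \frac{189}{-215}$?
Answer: $- \frac{175650249}{14641337} \approx -11.997$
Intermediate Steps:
$V = - \frac{78527}{45795}$ ($V = \left(-178\right) \frac{1}{213} + 189 \left(- \frac{1}{215}\right) = - \frac{178}{213} - \frac{189}{215} = - \frac{78527}{45795} \approx -1.7148$)
$Z{\left(16,-16 \right)} - \frac{1}{V - 318} = \left(4 - 16\right) - \frac{1}{- \frac{78527}{45795} - 318} = \left(4 - 16\right) - \frac{1}{- \frac{14641337}{45795}} = -12 - - \frac{45795}{14641337} = -12 + \frac{45795}{14641337} = - \frac{175650249}{14641337}$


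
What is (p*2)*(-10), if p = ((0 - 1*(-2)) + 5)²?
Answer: -980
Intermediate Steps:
p = 49 (p = ((0 + 2) + 5)² = (2 + 5)² = 7² = 49)
(p*2)*(-10) = (49*2)*(-10) = 98*(-10) = -980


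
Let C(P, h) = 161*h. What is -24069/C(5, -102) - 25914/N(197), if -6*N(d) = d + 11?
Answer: 106598525/142324 ≈ 748.98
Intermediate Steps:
N(d) = -11/6 - d/6 (N(d) = -(d + 11)/6 = -(11 + d)/6 = -11/6 - d/6)
-24069/C(5, -102) - 25914/N(197) = -24069/(161*(-102)) - 25914/(-11/6 - ⅙*197) = -24069/(-16422) - 25914/(-11/6 - 197/6) = -24069*(-1/16422) - 25914/(-104/3) = 8023/5474 - 25914*(-3/104) = 8023/5474 + 38871/52 = 106598525/142324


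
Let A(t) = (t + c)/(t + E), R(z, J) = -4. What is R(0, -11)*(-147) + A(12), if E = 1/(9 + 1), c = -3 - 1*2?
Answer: 71218/121 ≈ 588.58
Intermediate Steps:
c = -5 (c = -3 - 2 = -5)
E = ⅒ (E = 1/10 = ⅒ ≈ 0.10000)
A(t) = (-5 + t)/(⅒ + t) (A(t) = (t - 5)/(t + ⅒) = (-5 + t)/(⅒ + t))
R(0, -11)*(-147) + A(12) = -4*(-147) + 10*(-5 + 12)/(1 + 10*12) = 588 + 10*7/(1 + 120) = 588 + 10*7/121 = 588 + 10*(1/121)*7 = 588 + 70/121 = 71218/121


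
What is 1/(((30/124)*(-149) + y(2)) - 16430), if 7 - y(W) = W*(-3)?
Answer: -62/1020089 ≈ -6.0779e-5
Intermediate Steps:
y(W) = 7 + 3*W (y(W) = 7 - W*(-3) = 7 - (-3)*W = 7 + 3*W)
1/(((30/124)*(-149) + y(2)) - 16430) = 1/(((30/124)*(-149) + (7 + 3*2)) - 16430) = 1/(((30*(1/124))*(-149) + (7 + 6)) - 16430) = 1/(((15/62)*(-149) + 13) - 16430) = 1/((-2235/62 + 13) - 16430) = 1/(-1429/62 - 16430) = 1/(-1020089/62) = -62/1020089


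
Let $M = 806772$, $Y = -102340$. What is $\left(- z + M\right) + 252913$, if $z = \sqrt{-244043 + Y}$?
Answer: $1059685 - 3 i \sqrt{38487} \approx 1.0597 \cdot 10^{6} - 588.54 i$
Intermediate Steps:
$z = 3 i \sqrt{38487}$ ($z = \sqrt{-244043 - 102340} = \sqrt{-346383} = 3 i \sqrt{38487} \approx 588.54 i$)
$\left(- z + M\right) + 252913 = \left(- 3 i \sqrt{38487} + 806772\right) + 252913 = \left(806772 - 3 i \sqrt{38487}\right) + 252913 = 1059685 - 3 i \sqrt{38487}$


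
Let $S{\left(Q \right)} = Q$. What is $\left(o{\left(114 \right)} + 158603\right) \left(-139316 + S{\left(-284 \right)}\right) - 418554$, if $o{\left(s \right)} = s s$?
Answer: $-23955638954$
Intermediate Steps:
$o{\left(s \right)} = s^{2}$
$\left(o{\left(114 \right)} + 158603\right) \left(-139316 + S{\left(-284 \right)}\right) - 418554 = \left(114^{2} + 158603\right) \left(-139316 - 284\right) - 418554 = \left(12996 + 158603\right) \left(-139600\right) - 418554 = 171599 \left(-139600\right) - 418554 = -23955220400 - 418554 = -23955638954$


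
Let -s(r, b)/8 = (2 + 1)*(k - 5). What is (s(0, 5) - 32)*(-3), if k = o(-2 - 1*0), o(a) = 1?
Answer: -192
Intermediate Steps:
k = 1
s(r, b) = 96 (s(r, b) = -8*(2 + 1)*(1 - 5) = -24*(-4) = -8*(-12) = 96)
(s(0, 5) - 32)*(-3) = (96 - 32)*(-3) = 64*(-3) = -192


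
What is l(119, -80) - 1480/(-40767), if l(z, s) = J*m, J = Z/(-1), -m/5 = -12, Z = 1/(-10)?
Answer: 246082/40767 ≈ 6.0363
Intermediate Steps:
Z = -⅒ ≈ -0.10000
m = 60 (m = -5*(-12) = 60)
J = ⅒ (J = -⅒/(-1) = -⅒*(-1) = ⅒ ≈ 0.10000)
l(z, s) = 6 (l(z, s) = (⅒)*60 = 6)
l(119, -80) - 1480/(-40767) = 6 - 1480/(-40767) = 6 - 1480*(-1)/40767 = 6 - 1*(-1480/40767) = 6 + 1480/40767 = 246082/40767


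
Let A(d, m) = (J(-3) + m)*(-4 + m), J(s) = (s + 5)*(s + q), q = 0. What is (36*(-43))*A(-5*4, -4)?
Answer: -123840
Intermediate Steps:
J(s) = s*(5 + s) (J(s) = (s + 5)*(s + 0) = (5 + s)*s = s*(5 + s))
A(d, m) = (-6 + m)*(-4 + m) (A(d, m) = (-3*(5 - 3) + m)*(-4 + m) = (-3*2 + m)*(-4 + m) = (-6 + m)*(-4 + m))
(36*(-43))*A(-5*4, -4) = (36*(-43))*(24 + (-4)² - 10*(-4)) = -1548*(24 + 16 + 40) = -1548*80 = -123840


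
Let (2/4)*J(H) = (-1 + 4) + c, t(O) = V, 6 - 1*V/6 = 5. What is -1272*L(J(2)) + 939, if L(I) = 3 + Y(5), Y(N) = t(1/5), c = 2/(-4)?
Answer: -10509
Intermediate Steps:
c = -1/2 (c = 2*(-1/4) = -1/2 ≈ -0.50000)
V = 6 (V = 36 - 6*5 = 36 - 30 = 6)
t(O) = 6
Y(N) = 6
J(H) = 5 (J(H) = 2*((-1 + 4) - 1/2) = 2*(3 - 1/2) = 2*(5/2) = 5)
L(I) = 9 (L(I) = 3 + 6 = 9)
-1272*L(J(2)) + 939 = -1272*9 + 939 = -11448 + 939 = -10509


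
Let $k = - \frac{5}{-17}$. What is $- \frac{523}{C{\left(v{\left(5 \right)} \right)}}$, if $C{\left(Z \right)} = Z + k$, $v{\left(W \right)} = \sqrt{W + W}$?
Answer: $\frac{8891}{573} - \frac{151147 \sqrt{10}}{2865} \approx -151.31$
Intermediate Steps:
$v{\left(W \right)} = \sqrt{2} \sqrt{W}$ ($v{\left(W \right)} = \sqrt{2 W} = \sqrt{2} \sqrt{W}$)
$k = \frac{5}{17}$ ($k = \left(-5\right) \left(- \frac{1}{17}\right) = \frac{5}{17} \approx 0.29412$)
$C{\left(Z \right)} = \frac{5}{17} + Z$ ($C{\left(Z \right)} = Z + \frac{5}{17} = \frac{5}{17} + Z$)
$- \frac{523}{C{\left(v{\left(5 \right)} \right)}} = - \frac{523}{\frac{5}{17} + \sqrt{2} \sqrt{5}} = - \frac{523}{\frac{5}{17} + \sqrt{10}}$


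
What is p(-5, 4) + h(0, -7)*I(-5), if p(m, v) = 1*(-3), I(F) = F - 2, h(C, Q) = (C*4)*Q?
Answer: -3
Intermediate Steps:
h(C, Q) = 4*C*Q (h(C, Q) = (4*C)*Q = 4*C*Q)
I(F) = -2 + F
p(m, v) = -3
p(-5, 4) + h(0, -7)*I(-5) = -3 + (4*0*(-7))*(-2 - 5) = -3 + 0*(-7) = -3 + 0 = -3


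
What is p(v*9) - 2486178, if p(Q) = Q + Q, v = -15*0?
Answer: -2486178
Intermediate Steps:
v = 0
p(Q) = 2*Q
p(v*9) - 2486178 = 2*(0*9) - 2486178 = 2*0 - 2486178 = 0 - 2486178 = -2486178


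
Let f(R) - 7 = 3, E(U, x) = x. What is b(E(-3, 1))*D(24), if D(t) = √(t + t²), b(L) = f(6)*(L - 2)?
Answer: -100*√6 ≈ -244.95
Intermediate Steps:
f(R) = 10 (f(R) = 7 + 3 = 10)
b(L) = -20 + 10*L (b(L) = 10*(L - 2) = 10*(-2 + L) = -20 + 10*L)
b(E(-3, 1))*D(24) = (-20 + 10*1)*√(24*(1 + 24)) = (-20 + 10)*√(24*25) = -100*√6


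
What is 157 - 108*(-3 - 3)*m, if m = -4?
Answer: -2435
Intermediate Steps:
157 - 108*(-3 - 3)*m = 157 - 108*(-3 - 3)*(-4) = 157 - (-648)*(-4) = 157 - 108*24 = 157 - 2592 = -2435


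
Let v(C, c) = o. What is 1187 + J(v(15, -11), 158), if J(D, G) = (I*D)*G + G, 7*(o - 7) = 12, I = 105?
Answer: 145915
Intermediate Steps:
o = 61/7 (o = 7 + (⅐)*12 = 7 + 12/7 = 61/7 ≈ 8.7143)
v(C, c) = 61/7
J(D, G) = G + 105*D*G (J(D, G) = (105*D)*G + G = 105*D*G + G = G + 105*D*G)
1187 + J(v(15, -11), 158) = 1187 + 158*(1 + 105*(61/7)) = 1187 + 158*(1 + 915) = 1187 + 158*916 = 1187 + 144728 = 145915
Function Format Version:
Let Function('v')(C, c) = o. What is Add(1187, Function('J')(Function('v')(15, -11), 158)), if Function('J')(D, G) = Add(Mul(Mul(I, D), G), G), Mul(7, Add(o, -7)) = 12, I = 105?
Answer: 145915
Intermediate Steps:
o = Rational(61, 7) (o = Add(7, Mul(Rational(1, 7), 12)) = Add(7, Rational(12, 7)) = Rational(61, 7) ≈ 8.7143)
Function('v')(C, c) = Rational(61, 7)
Function('J')(D, G) = Add(G, Mul(105, D, G)) (Function('J')(D, G) = Add(Mul(Mul(105, D), G), G) = Add(Mul(105, D, G), G) = Add(G, Mul(105, D, G)))
Add(1187, Function('J')(Function('v')(15, -11), 158)) = Add(1187, Mul(158, Add(1, Mul(105, Rational(61, 7))))) = Add(1187, Mul(158, Add(1, 915))) = Add(1187, Mul(158, 916)) = Add(1187, 144728) = 145915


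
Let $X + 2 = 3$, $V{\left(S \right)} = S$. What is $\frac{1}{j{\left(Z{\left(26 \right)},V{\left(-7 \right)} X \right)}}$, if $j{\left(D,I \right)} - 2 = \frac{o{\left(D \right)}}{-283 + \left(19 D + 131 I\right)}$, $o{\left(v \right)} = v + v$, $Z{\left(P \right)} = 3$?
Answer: $\frac{381}{760} \approx 0.50132$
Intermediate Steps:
$X = 1$ ($X = -2 + 3 = 1$)
$o{\left(v \right)} = 2 v$
$j{\left(D,I \right)} = 2 + \frac{2 D}{-283 + 19 D + 131 I}$ ($j{\left(D,I \right)} = 2 + \frac{2 D}{-283 + \left(19 D + 131 I\right)} = 2 + \frac{2 D}{-283 + 19 D + 131 I}$)
$\frac{1}{j{\left(Z{\left(26 \right)},V{\left(-7 \right)} X \right)}} = \frac{1}{2 \frac{1}{-283 + 19 \cdot 3 + 131 \left(\left(-7\right) 1\right)} \left(-283 + 20 \cdot 3 + 131 \left(\left(-7\right) 1\right)\right)} = \frac{1}{2 \frac{1}{-283 + 57 + 131 \left(-7\right)} \left(-283 + 60 + 131 \left(-7\right)\right)} = \frac{1}{2 \frac{1}{-283 + 57 - 917} \left(-283 + 60 - 917\right)} = \frac{1}{2 \frac{1}{-1143} \left(-1140\right)} = \frac{1}{2 \left(- \frac{1}{1143}\right) \left(-1140\right)} = \frac{1}{\frac{760}{381}} = \frac{381}{760}$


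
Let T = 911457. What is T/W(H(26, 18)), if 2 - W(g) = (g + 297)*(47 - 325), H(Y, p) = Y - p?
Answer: 303819/28264 ≈ 10.749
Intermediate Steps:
W(g) = 82568 + 278*g (W(g) = 2 - (g + 297)*(47 - 325) = 2 - (297 + g)*(-278) = 2 - (-82566 - 278*g) = 2 + (82566 + 278*g) = 82568 + 278*g)
T/W(H(26, 18)) = 911457/(82568 + 278*(26 - 1*18)) = 911457/(82568 + 278*(26 - 18)) = 911457/(82568 + 278*8) = 911457/(82568 + 2224) = 911457/84792 = 911457*(1/84792) = 303819/28264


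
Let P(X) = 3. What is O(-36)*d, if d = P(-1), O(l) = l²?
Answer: 3888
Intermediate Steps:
d = 3
O(-36)*d = (-36)²*3 = 1296*3 = 3888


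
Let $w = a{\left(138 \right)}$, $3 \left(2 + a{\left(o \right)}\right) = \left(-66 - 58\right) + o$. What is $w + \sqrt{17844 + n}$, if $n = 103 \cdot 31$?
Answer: $\frac{8}{3} + \sqrt{21037} \approx 147.71$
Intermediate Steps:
$a{\left(o \right)} = - \frac{130}{3} + \frac{o}{3}$ ($a{\left(o \right)} = -2 + \frac{\left(-66 - 58\right) + o}{3} = -2 + \frac{-124 + o}{3} = -2 + \left(- \frac{124}{3} + \frac{o}{3}\right) = - \frac{130}{3} + \frac{o}{3}$)
$w = \frac{8}{3}$ ($w = - \frac{130}{3} + \frac{1}{3} \cdot 138 = - \frac{130}{3} + 46 = \frac{8}{3} \approx 2.6667$)
$n = 3193$
$w + \sqrt{17844 + n} = \frac{8}{3} + \sqrt{17844 + 3193} = \frac{8}{3} + \sqrt{21037}$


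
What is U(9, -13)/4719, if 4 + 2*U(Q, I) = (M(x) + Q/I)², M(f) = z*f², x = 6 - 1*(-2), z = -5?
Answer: 5793295/531674 ≈ 10.896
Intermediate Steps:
x = 8 (x = 6 + 2 = 8)
M(f) = -5*f²
U(Q, I) = -2 + (-320 + Q/I)²/2 (U(Q, I) = -2 + (-5*8² + Q/I)²/2 = -2 + (-5*64 + Q/I)²/2 = -2 + (-320 + Q/I)²/2)
U(9, -13)/4719 = (-2 + (½)*(-1*9 + 320*(-13))²/(-13)²)/4719 = (-2 + (½)*(1/169)*(-9 - 4160)²)*(1/4719) = (-2 + (½)*(1/169)*(-4169)²)*(1/4719) = (-2 + (½)*(1/169)*17380561)*(1/4719) = (-2 + 17380561/338)*(1/4719) = (17379885/338)*(1/4719) = 5793295/531674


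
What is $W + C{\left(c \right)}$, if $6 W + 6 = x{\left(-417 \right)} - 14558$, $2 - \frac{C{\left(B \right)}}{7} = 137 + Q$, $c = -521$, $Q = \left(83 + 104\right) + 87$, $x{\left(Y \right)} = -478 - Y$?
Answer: $- \frac{10601}{2} \approx -5300.5$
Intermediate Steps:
$Q = 274$ ($Q = 187 + 87 = 274$)
$C{\left(B \right)} = -2863$ ($C{\left(B \right)} = 14 - 7 \left(137 + 274\right) = 14 - 2877 = -2863$)
$W = - \frac{4875}{2}$ ($W = -1 + \frac{\left(-478 - -417\right) - 14558}{6} = -1 + \frac{\left(-478 + 417\right) - 14558}{6} = -1 + \frac{-61 - 14558}{6} = -1 + \frac{1}{6} \left(-14619\right) = -1 - \frac{4873}{2} = - \frac{4875}{2} \approx -2437.5$)
$W + C{\left(c \right)} = - \frac{4875}{2} - 2863 = - \frac{10601}{2}$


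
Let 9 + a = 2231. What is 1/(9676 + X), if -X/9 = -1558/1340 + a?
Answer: -670/6908729 ≈ -9.6979e-5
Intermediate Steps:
a = 2222 (a = -9 + 2231 = 2222)
X = -13391649/670 (X = -9*(-1558/1340 + 2222) = -9*(-1558*1/1340 + 2222) = -9*(-779/670 + 2222) = -9*1487961/670 = -13391649/670 ≈ -19988.)
1/(9676 + X) = 1/(9676 - 13391649/670) = 1/(-6908729/670) = -670/6908729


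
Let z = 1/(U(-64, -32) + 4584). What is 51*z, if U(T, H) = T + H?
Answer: 1/88 ≈ 0.011364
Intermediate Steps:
U(T, H) = H + T
z = 1/4488 (z = 1/((-32 - 64) + 4584) = 1/(-96 + 4584) = 1/4488 ≈ 0.00022282)
51*z = 51*(1/4488) = 1/88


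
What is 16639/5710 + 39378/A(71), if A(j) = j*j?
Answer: 308725579/28784110 ≈ 10.726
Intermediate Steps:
A(j) = j²
16639/5710 + 39378/A(71) = 16639/5710 + 39378/(71²) = 16639*(1/5710) + 39378/5041 = 16639/5710 + 39378*(1/5041) = 16639/5710 + 39378/5041 = 308725579/28784110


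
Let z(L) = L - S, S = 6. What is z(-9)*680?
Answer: -10200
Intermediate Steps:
z(L) = -6 + L (z(L) = L - 1*6 = L - 6 = -6 + L)
z(-9)*680 = (-6 - 9)*680 = -15*680 = -10200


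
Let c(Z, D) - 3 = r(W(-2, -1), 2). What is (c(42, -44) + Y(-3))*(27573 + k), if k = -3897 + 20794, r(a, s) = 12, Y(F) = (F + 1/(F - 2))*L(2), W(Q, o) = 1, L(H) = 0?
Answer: 667050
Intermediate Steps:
Y(F) = 0 (Y(F) = (F + 1/(F - 2))*0 = (F + 1/(-2 + F))*0 = 0)
c(Z, D) = 15 (c(Z, D) = 3 + 12 = 15)
k = 16897
(c(42, -44) + Y(-3))*(27573 + k) = (15 + 0)*(27573 + 16897) = 15*44470 = 667050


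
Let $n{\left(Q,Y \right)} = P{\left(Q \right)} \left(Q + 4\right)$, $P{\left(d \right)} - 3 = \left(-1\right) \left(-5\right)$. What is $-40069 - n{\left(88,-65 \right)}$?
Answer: $-40805$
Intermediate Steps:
$P{\left(d \right)} = 8$ ($P{\left(d \right)} = 3 - -5 = 3 + 5 = 8$)
$n{\left(Q,Y \right)} = 32 + 8 Q$ ($n{\left(Q,Y \right)} = 8 \left(Q + 4\right) = 8 \left(4 + Q\right) = 32 + 8 Q$)
$-40069 - n{\left(88,-65 \right)} = -40069 - \left(32 + 8 \cdot 88\right) = -40069 - \left(32 + 704\right) = -40069 - 736 = -40805$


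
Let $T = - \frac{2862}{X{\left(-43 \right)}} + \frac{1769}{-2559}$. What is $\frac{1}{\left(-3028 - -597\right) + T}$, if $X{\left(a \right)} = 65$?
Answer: $- \frac{166335}{411799228} \approx -0.00040392$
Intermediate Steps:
$T = - \frac{7438843}{166335}$ ($T = - \frac{2862}{65} + \frac{1769}{-2559} = \left(-2862\right) \frac{1}{65} + 1769 \left(- \frac{1}{2559}\right) = - \frac{2862}{65} - \frac{1769}{2559} = - \frac{7438843}{166335} \approx -44.722$)
$\frac{1}{\left(-3028 - -597\right) + T} = \frac{1}{\left(-3028 - -597\right) - \frac{7438843}{166335}} = \frac{1}{\left(-3028 + 597\right) - \frac{7438843}{166335}} = \frac{1}{-2431 - \frac{7438843}{166335}} = \frac{1}{- \frac{411799228}{166335}} = - \frac{166335}{411799228}$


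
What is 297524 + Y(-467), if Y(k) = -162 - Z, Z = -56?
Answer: 297418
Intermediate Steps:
Y(k) = -106 (Y(k) = -162 - 1*(-56) = -162 + 56 = -106)
297524 + Y(-467) = 297524 - 106 = 297418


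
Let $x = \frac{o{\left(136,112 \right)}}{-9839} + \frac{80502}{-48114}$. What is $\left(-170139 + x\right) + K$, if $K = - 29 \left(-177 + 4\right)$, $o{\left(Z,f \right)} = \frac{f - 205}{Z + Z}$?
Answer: $- \frac{3543638560475113}{21460511952} \approx -1.6512 \cdot 10^{5}$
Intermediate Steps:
$o{\left(Z,f \right)} = \frac{-205 + f}{2 Z}$
$x = - \frac{35905936969}{21460511952}$ ($x = \frac{\frac{1}{2} \cdot \frac{1}{136} \left(-205 + 112\right)}{-9839} + \frac{80502}{-48114} = \frac{1}{2} \cdot \frac{1}{136} \left(-93\right) \left(- \frac{1}{9839}\right) + 80502 \left(- \frac{1}{48114}\right) = \left(- \frac{93}{272}\right) \left(- \frac{1}{9839}\right) - \frac{13417}{8019} = \frac{93}{2676208} - \frac{13417}{8019} = - \frac{35905936969}{21460511952} \approx -1.6731$)
$K = 5017$ ($K = \left(-29\right) \left(-173\right) = 5017$)
$\left(-170139 + x\right) + K = \left(-170139 - \frac{35905936969}{21460511952}\right) + 5017 = - \frac{3651305948938297}{21460511952} + 5017 = - \frac{3543638560475113}{21460511952}$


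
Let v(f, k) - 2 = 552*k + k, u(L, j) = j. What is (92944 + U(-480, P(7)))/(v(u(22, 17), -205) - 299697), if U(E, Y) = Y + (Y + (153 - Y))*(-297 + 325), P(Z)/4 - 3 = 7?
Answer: -24317/103265 ≈ -0.23548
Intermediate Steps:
P(Z) = 40 (P(Z) = 12 + 4*7 = 12 + 28 = 40)
U(E, Y) = 4284 + Y (U(E, Y) = Y + 153*28 = Y + 4284 = 4284 + Y)
v(f, k) = 2 + 553*k (v(f, k) = 2 + (552*k + k) = 2 + 553*k)
(92944 + U(-480, P(7)))/(v(u(22, 17), -205) - 299697) = (92944 + (4284 + 40))/((2 + 553*(-205)) - 299697) = (92944 + 4324)/((2 - 113365) - 299697) = 97268/(-113363 - 299697) = 97268/(-413060) = 97268*(-1/413060) = -24317/103265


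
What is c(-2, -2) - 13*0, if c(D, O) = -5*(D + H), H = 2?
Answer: 0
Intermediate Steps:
c(D, O) = -10 - 5*D (c(D, O) = -5*(D + 2) = -5*(2 + D) = -10 - 5*D)
c(-2, -2) - 13*0 = (-10 - 5*(-2)) - 13*0 = (-10 + 10) + 0 = 0 + 0 = 0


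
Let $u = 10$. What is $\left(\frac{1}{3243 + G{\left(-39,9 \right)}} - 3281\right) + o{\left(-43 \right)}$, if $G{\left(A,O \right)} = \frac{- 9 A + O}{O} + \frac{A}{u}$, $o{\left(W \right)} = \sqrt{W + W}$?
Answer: $- \frac{107587261}{32791} + i \sqrt{86} \approx -3281.0 + 9.2736 i$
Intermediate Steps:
$o{\left(W \right)} = \sqrt{2} \sqrt{W}$ ($o{\left(W \right)} = \sqrt{2 W} = \sqrt{2} \sqrt{W}$)
$G{\left(A,O \right)} = \frac{A}{10} + \frac{O - 9 A}{O}$ ($G{\left(A,O \right)} = \frac{- 9 A + O}{O} + \frac{A}{10} = \frac{O - 9 A}{O} + A \frac{1}{10} = \frac{O - 9 A}{O} + \frac{A}{10} = \frac{A}{10} + \frac{O - 9 A}{O}$)
$\left(\frac{1}{3243 + G{\left(-39,9 \right)}} - 3281\right) + o{\left(-43 \right)} = \left(\frac{1}{3243 + \left(1 + \frac{1}{10} \left(-39\right) - - \frac{351}{9}\right)} - 3281\right) + \sqrt{2} \sqrt{-43} = \left(\frac{1}{3243 - \left(\frac{29}{10} - 39\right)} - 3281\right) + \sqrt{2} i \sqrt{43} = \left(\frac{1}{3243 + \left(1 - \frac{39}{10} + 39\right)} - 3281\right) + i \sqrt{86} = \left(\frac{1}{3243 + \frac{361}{10}} - 3281\right) + i \sqrt{86} = \left(\frac{1}{\frac{32791}{10}} - 3281\right) + i \sqrt{86} = \left(\frac{10}{32791} - 3281\right) + i \sqrt{86} = - \frac{107587261}{32791} + i \sqrt{86}$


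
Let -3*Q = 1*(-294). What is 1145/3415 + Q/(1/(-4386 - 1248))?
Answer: -377105927/683 ≈ -5.5213e+5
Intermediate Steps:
Q = 98 (Q = -(-294)/3 = -⅓*(-294) = 98)
1145/3415 + Q/(1/(-4386 - 1248)) = 1145/3415 + 98/(1/(-4386 - 1248)) = 1145*(1/3415) + 98/(1/(-5634)) = 229/683 + 98/(-1/5634) = 229/683 + 98*(-5634) = 229/683 - 552132 = -377105927/683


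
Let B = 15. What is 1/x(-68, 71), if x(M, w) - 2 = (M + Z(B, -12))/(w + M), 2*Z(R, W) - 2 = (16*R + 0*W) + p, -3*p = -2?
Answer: 9/178 ≈ 0.050562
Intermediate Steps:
p = ⅔ (p = -⅓*(-2) = ⅔ ≈ 0.66667)
Z(R, W) = 4/3 + 8*R (Z(R, W) = 1 + ((16*R + 0*W) + ⅔)/2 = 1 + ((16*R + 0) + ⅔)/2 = 1 + (16*R + ⅔)/2 = 1 + (⅔ + 16*R)/2 = 1 + (⅓ + 8*R) = 4/3 + 8*R)
x(M, w) = 2 + (364/3 + M)/(M + w) (x(M, w) = 2 + (M + (4/3 + 8*15))/(w + M) = 2 + (M + (4/3 + 120))/(M + w) = 2 + (M + 364/3)/(M + w) = 2 + (364/3 + M)/(M + w))
1/x(-68, 71) = 1/((364/3 + 2*71 + 3*(-68))/(-68 + 71)) = 1/((364/3 + 142 - 204)/3) = 1/((⅓)*(178/3)) = 1/(178/9) = 9/178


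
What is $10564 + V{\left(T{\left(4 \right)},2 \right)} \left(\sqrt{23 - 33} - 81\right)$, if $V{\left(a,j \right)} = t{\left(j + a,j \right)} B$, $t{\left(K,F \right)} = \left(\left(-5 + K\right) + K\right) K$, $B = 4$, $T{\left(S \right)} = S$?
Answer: $-3044 + 168 i \sqrt{10} \approx -3044.0 + 531.26 i$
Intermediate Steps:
$t{\left(K,F \right)} = K \left(-5 + 2 K\right)$ ($t{\left(K,F \right)} = \left(-5 + 2 K\right) K = K \left(-5 + 2 K\right)$)
$V{\left(a,j \right)} = 4 \left(a + j\right) \left(-5 + 2 a + 2 j\right)$ ($V{\left(a,j \right)} = \left(j + a\right) \left(-5 + 2 \left(j + a\right)\right) 4 = \left(a + j\right) \left(-5 + 2 \left(a + j\right)\right) 4 = \left(a + j\right) \left(-5 + \left(2 a + 2 j\right)\right) 4 = \left(a + j\right) \left(-5 + 2 a + 2 j\right) 4 = 4 \left(a + j\right) \left(-5 + 2 a + 2 j\right)$)
$10564 + V{\left(T{\left(4 \right)},2 \right)} \left(\sqrt{23 - 33} - 81\right) = 10564 + 4 \left(4 + 2\right) \left(-5 + 2 \cdot 4 + 2 \cdot 2\right) \left(\sqrt{23 - 33} - 81\right) = 10564 + 4 \cdot 6 \left(-5 + 8 + 4\right) \left(\sqrt{-10} - 81\right) = 10564 + 4 \cdot 6 \cdot 7 \left(i \sqrt{10} - 81\right) = 10564 + 168 \left(-81 + i \sqrt{10}\right) = 10564 - \left(13608 - 168 i \sqrt{10}\right) = -3044 + 168 i \sqrt{10}$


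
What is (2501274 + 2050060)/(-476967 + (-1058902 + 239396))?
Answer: -4551334/1296473 ≈ -3.5106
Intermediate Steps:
(2501274 + 2050060)/(-476967 + (-1058902 + 239396)) = 4551334/(-476967 - 819506) = 4551334/(-1296473) = 4551334*(-1/1296473) = -4551334/1296473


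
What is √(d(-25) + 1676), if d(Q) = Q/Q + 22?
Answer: √1699 ≈ 41.219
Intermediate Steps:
d(Q) = 23 (d(Q) = 1 + 22 = 23)
√(d(-25) + 1676) = √(23 + 1676) = √1699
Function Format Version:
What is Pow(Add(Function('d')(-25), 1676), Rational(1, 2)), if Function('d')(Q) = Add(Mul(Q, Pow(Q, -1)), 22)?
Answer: Pow(1699, Rational(1, 2)) ≈ 41.219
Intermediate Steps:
Function('d')(Q) = 23 (Function('d')(Q) = Add(1, 22) = 23)
Pow(Add(Function('d')(-25), 1676), Rational(1, 2)) = Pow(Add(23, 1676), Rational(1, 2)) = Pow(1699, Rational(1, 2))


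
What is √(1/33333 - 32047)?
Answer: 5*I*√1424282623698/33333 ≈ 179.02*I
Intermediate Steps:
√(1/33333 - 32047) = √(-1068222650/33333) = 5*I*√1424282623698/33333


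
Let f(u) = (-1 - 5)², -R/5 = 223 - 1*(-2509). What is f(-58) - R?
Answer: 13696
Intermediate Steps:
R = -13660 (R = -5*(223 - 1*(-2509)) = -5*(223 + 2509) = -5*2732 = -13660)
f(u) = 36 (f(u) = (-6)² = 36)
f(-58) - R = 36 - 1*(-13660) = 36 + 13660 = 13696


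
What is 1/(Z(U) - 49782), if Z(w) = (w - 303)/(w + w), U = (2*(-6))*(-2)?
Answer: -16/796605 ≈ -2.0085e-5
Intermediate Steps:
U = 24 (U = -12*(-2) = 24)
Z(w) = (-303 + w)/(2*w) (Z(w) = (-303 + w)/((2*w)) = (-303 + w)*(1/(2*w)) = (-303 + w)/(2*w))
1/(Z(U) - 49782) = 1/((1/2)*(-303 + 24)/24 - 49782) = 1/((1/2)*(1/24)*(-279) - 49782) = 1/(-93/16 - 49782) = 1/(-796605/16) = -16/796605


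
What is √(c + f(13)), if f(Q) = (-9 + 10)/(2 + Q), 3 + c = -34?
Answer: I*√8310/15 ≈ 6.0773*I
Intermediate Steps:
c = -37 (c = -3 - 34 = -37)
f(Q) = 1/(2 + Q)
√(c + f(13)) = √(-37 + 1/(2 + 13)) = √(-37 + 1/15) = √(-554/15) = I*√8310/15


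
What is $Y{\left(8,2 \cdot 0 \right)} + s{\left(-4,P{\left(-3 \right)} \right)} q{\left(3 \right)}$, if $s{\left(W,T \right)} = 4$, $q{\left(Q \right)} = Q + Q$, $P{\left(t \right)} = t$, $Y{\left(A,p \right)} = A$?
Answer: $32$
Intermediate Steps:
$q{\left(Q \right)} = 2 Q$
$Y{\left(8,2 \cdot 0 \right)} + s{\left(-4,P{\left(-3 \right)} \right)} q{\left(3 \right)} = 8 + 4 \cdot 2 \cdot 3 = 8 + 4 \cdot 6 = 8 + 24 = 32$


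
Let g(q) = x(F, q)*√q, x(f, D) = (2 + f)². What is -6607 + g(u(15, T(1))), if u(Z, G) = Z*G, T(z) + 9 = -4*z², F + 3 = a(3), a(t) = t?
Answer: -6607 + 4*I*√195 ≈ -6607.0 + 55.857*I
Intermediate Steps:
F = 0 (F = -3 + 3 = 0)
T(z) = -9 - 4*z²
u(Z, G) = G*Z
g(q) = 4*√q (g(q) = (2 + 0)²*√q = 2²*√q = 4*√q)
-6607 + g(u(15, T(1))) = -6607 + 4*√((-9 - 4*1²)*15) = -6607 + 4*√((-9 - 4*1)*15) = -6607 + 4*√((-9 - 4)*15) = -6607 + 4*√(-13*15) = -6607 + 4*√(-195) = -6607 + 4*(I*√195) = -6607 + 4*I*√195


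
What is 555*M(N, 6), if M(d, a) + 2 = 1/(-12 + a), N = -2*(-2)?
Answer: -2405/2 ≈ -1202.5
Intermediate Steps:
N = 4
M(d, a) = -2 + 1/(-12 + a)
555*M(N, 6) = 555*((25 - 2*6)/(-12 + 6)) = 555*((25 - 12)/(-6)) = 555*(-1/6*13) = 555*(-13/6) = -2405/2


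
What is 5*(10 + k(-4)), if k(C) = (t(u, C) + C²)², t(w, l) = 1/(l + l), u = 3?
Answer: 83845/64 ≈ 1310.1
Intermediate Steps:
t(w, l) = 1/(2*l)
k(C) = (C² + 1/(2*C))² (k(C) = (1/(2*C) + C²)² = (C² + 1/(2*C))²)
5*(10 + k(-4)) = 5*(10 + (¼)*(1 + 2*(-4)³)²/(-4)²) = 5*(10 + (¼)*(1/16)*(1 + 2*(-64))²) = 5*(10 + (¼)*(1/16)*(1 - 128)²) = 5*(10 + (¼)*(1/16)*(-127)²) = 5*(10 + (¼)*(1/16)*16129) = 5*(10 + 16129/64) = 5*(16769/64) = 83845/64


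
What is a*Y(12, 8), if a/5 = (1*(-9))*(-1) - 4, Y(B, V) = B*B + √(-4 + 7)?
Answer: 3600 + 25*√3 ≈ 3643.3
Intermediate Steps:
Y(B, V) = √3 + B² (Y(B, V) = B² + √3 = √3 + B²)
a = 25 (a = 5*((1*(-9))*(-1) - 4) = 5*(-9*(-1) - 4) = 5*(9 - 4) = 5*5 = 25)
a*Y(12, 8) = 25*(√3 + 12²) = 25*(√3 + 144) = 25*(144 + √3) = 3600 + 25*√3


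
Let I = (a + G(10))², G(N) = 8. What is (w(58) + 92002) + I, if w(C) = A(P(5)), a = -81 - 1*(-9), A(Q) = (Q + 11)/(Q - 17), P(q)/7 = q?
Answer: 864905/9 ≈ 96101.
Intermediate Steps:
P(q) = 7*q
A(Q) = (11 + Q)/(-17 + Q)
a = -72 (a = -81 + 9 = -72)
w(C) = 23/9 (w(C) = (11 + 7*5)/(-17 + 7*5) = (11 + 35)/(-17 + 35) = 46/18 = (1/18)*46 = 23/9)
I = 4096 (I = (-72 + 8)² = (-64)² = 4096)
(w(58) + 92002) + I = (23/9 + 92002) + 4096 = 828041/9 + 4096 = 864905/9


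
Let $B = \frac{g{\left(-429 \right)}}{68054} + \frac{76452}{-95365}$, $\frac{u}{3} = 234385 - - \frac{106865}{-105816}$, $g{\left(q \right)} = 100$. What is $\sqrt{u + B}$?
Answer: $\frac{39 \sqrt{1514066737066556694631295312830}}{57228552902780} \approx 838.54$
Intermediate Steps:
$u = \frac{24801576295}{35272}$ ($u = 3 \left(234385 - - \frac{106865}{-105816}\right) = 3 \left(234385 - \left(-106865\right) \left(- \frac{1}{105816}\right)\right) = 3 \left(234385 - \frac{106865}{105816}\right) = 3 \cdot \frac{24801576295}{105816} = \frac{24801576295}{35272} \approx 7.0315 \cdot 10^{5}$)
$B = - \frac{2596663954}{3244984855}$ ($B = \frac{100}{68054} + \frac{76452}{-95365} = 100 \cdot \frac{1}{68054} + 76452 \left(- \frac{1}{95365}\right) = \frac{50}{34027} - \frac{76452}{95365} = - \frac{2596663954}{3244984855} \approx -0.80021$)
$\sqrt{u + B} = \sqrt{\frac{24801576295}{35272} - \frac{2596663954}{3244984855}} = \sqrt{\frac{80480647867871026737}{114457105805560}} = \frac{39 \sqrt{1514066737066556694631295312830}}{57228552902780}$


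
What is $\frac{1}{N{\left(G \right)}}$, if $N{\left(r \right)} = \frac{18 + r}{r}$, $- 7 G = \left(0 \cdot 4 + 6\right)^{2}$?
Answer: $- \frac{2}{5} \approx -0.4$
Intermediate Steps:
$G = - \frac{36}{7}$ ($G = - \frac{\left(0 \cdot 4 + 6\right)^{2}}{7} = - \frac{\left(0 + 6\right)^{2}}{7} = - \frac{6^{2}}{7} = \left(- \frac{1}{7}\right) 36 = - \frac{36}{7} \approx -5.1429$)
$N{\left(r \right)} = \frac{18 + r}{r}$
$\frac{1}{N{\left(G \right)}} = \frac{1}{\frac{1}{- \frac{36}{7}} \left(18 - \frac{36}{7}\right)} = \frac{1}{\left(- \frac{7}{36}\right) \frac{90}{7}} = \frac{1}{- \frac{5}{2}} = - \frac{2}{5}$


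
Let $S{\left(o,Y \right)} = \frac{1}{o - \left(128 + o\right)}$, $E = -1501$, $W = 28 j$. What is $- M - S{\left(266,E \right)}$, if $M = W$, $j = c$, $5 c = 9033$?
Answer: $- \frac{32374267}{640} \approx -50585.0$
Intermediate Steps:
$c = \frac{9033}{5}$ ($c = \frac{1}{5} \cdot 9033 = \frac{9033}{5} \approx 1806.6$)
$j = \frac{9033}{5} \approx 1806.6$
$W = \frac{252924}{5}$ ($W = 28 \cdot \frac{9033}{5} = \frac{252924}{5} \approx 50585.0$)
$M = \frac{252924}{5} \approx 50585.0$
$S{\left(o,Y \right)} = - \frac{1}{128}$ ($S{\left(o,Y \right)} = \frac{1}{-128} = - \frac{1}{128}$)
$- M - S{\left(266,E \right)} = \left(-1\right) \frac{252924}{5} - - \frac{1}{128} = - \frac{252924}{5} + \frac{1}{128} = - \frac{32374267}{640}$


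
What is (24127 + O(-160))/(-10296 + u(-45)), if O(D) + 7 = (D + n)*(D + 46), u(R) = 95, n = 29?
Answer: -39054/10201 ≈ -3.8284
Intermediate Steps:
O(D) = -7 + (29 + D)*(46 + D) (O(D) = -7 + (D + 29)*(D + 46) = -7 + (29 + D)*(46 + D))
(24127 + O(-160))/(-10296 + u(-45)) = (24127 + (1327 + (-160)**2 + 75*(-160)))/(-10296 + 95) = (24127 + (1327 + 25600 - 12000))/(-10201) = (24127 + 14927)*(-1/10201) = 39054*(-1/10201) = -39054/10201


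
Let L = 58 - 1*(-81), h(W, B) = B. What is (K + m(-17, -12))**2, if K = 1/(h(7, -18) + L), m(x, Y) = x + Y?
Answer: 12306064/14641 ≈ 840.52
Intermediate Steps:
m(x, Y) = Y + x
L = 139 (L = 58 + 81 = 139)
K = 1/121 (K = 1/(-18 + 139) = 1/121 ≈ 0.0082645)
(K + m(-17, -12))**2 = (1/121 + (-12 - 17))**2 = (1/121 - 29)**2 = (-3508/121)**2 = 12306064/14641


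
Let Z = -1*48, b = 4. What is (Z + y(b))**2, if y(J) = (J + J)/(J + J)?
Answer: 2209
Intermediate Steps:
Z = -48
y(J) = 1 (y(J) = (2*J)/((2*J)) = (2*J)*(1/(2*J)) = 1)
(Z + y(b))**2 = (-48 + 1)**2 = (-47)**2 = 2209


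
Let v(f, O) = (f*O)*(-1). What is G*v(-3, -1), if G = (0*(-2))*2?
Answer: 0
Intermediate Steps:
v(f, O) = -O*f (v(f, O) = (O*f)*(-1) = -O*f)
G = 0 (G = 0*2 = 0)
G*v(-3, -1) = 0*(-1*(-1)*(-3)) = 0*(-3) = 0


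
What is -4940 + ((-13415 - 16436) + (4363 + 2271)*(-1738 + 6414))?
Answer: 30985793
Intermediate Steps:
-4940 + ((-13415 - 16436) + (4363 + 2271)*(-1738 + 6414)) = -4940 + (-29851 + 6634*4676) = -4940 + (-29851 + 31020584) = -4940 + 30990733 = 30985793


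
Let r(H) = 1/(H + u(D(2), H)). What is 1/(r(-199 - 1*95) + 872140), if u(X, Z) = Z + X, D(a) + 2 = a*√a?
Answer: 303584956290/264768583264198001 + 2*√2/264768583264198001 ≈ 1.1466e-6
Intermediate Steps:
D(a) = -2 + a^(3/2) (D(a) = -2 + a*√a = -2 + a^(3/2))
u(X, Z) = X + Z
r(H) = 1/(-2 + 2*H + 2*√2) (r(H) = 1/(H + ((-2 + 2^(3/2)) + H)) = 1/(H + ((-2 + 2*√2) + H)) = 1/(H + (-2 + H + 2*√2)) = 1/(-2 + 2*H + 2*√2))
1/(r(-199 - 1*95) + 872140) = 1/(1/(2*(-1 + (-199 - 1*95) + √2)) + 872140) = 1/(1/(2*(-1 + (-199 - 95) + √2)) + 872140) = 1/(1/(2*(-1 - 294 + √2)) + 872140) = 1/(1/(2*(-295 + √2)) + 872140) = 1/(872140 + 1/(2*(-295 + √2)))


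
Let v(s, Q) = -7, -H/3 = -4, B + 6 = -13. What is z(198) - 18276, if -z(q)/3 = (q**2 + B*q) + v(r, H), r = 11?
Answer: -124581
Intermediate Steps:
B = -19 (B = -6 - 13 = -19)
H = 12 (H = -3*(-4) = 12)
z(q) = 21 - 3*q**2 + 57*q (z(q) = -3*((q**2 - 19*q) - 7) = -3*(-7 + q**2 - 19*q) = 21 - 3*q**2 + 57*q)
z(198) - 18276 = (21 - 3*198**2 + 57*198) - 18276 = (21 - 3*39204 + 11286) - 18276 = (21 - 117612 + 11286) - 18276 = -106305 - 18276 = -124581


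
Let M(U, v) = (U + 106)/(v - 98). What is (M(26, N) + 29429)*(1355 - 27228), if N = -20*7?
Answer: -90606857905/119 ≈ -7.6140e+8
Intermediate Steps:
N = -140
M(U, v) = (106 + U)/(-98 + v)
(M(26, N) + 29429)*(1355 - 27228) = ((106 + 26)/(-98 - 140) + 29429)*(1355 - 27228) = (132/(-238) + 29429)*(-25873) = (-1/238*132 + 29429)*(-25873) = (-66/119 + 29429)*(-25873) = (3501985/119)*(-25873) = -90606857905/119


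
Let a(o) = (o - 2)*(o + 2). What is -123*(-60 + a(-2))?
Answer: 7380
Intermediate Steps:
a(o) = (-2 + o)*(2 + o)
-123*(-60 + a(-2)) = -123*(-60 + (-4 + (-2)²)) = -123*(-60 + (-4 + 4)) = -123*(-60 + 0) = -123*(-60) = 7380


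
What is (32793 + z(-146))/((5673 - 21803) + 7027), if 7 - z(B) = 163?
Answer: -32637/9103 ≈ -3.5853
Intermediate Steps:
z(B) = -156 (z(B) = 7 - 1*163 = 7 - 163 = -156)
(32793 + z(-146))/((5673 - 21803) + 7027) = (32793 - 156)/((5673 - 21803) + 7027) = 32637/(-16130 + 7027) = 32637/(-9103) = 32637*(-1/9103) = -32637/9103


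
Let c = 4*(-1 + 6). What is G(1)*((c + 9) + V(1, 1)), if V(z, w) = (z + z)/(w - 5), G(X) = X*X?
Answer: 57/2 ≈ 28.500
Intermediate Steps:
c = 20 (c = 4*5 = 20)
G(X) = X²
V(z, w) = 2*z/(-5 + w) (V(z, w) = (2*z)/(-5 + w) = 2*z/(-5 + w))
G(1)*((c + 9) + V(1, 1)) = 1²*((20 + 9) + 2*1/(-5 + 1)) = 1*(29 + 2*1/(-4)) = 1*(29 + 2*1*(-¼)) = 1*(29 - ½) = 1*(57/2) = 57/2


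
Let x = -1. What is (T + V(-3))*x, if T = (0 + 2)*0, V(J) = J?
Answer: 3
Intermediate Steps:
T = 0 (T = 2*0 = 0)
(T + V(-3))*x = (0 - 3)*(-1) = -3*(-1) = 3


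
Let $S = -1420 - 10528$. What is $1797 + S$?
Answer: $-10151$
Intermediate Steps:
$S = -11948$
$1797 + S = 1797 - 11948 = -10151$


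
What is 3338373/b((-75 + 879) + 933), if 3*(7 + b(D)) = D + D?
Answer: 3338373/1151 ≈ 2900.4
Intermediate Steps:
b(D) = -7 + 2*D/3 (b(D) = -7 + (D + D)/3 = -7 + (2*D)/3 = -7 + 2*D/3)
3338373/b((-75 + 879) + 933) = 3338373/(-7 + 2*((-75 + 879) + 933)/3) = 3338373/(-7 + 2*(804 + 933)/3) = 3338373/(-7 + (2/3)*1737) = 3338373/(-7 + 1158) = 3338373/1151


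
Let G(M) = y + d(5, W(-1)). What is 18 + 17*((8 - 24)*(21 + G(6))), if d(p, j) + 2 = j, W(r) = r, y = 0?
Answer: -4878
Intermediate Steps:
d(p, j) = -2 + j
G(M) = -3 (G(M) = 0 + (-2 - 1) = 0 - 3 = -3)
18 + 17*((8 - 24)*(21 + G(6))) = 18 + 17*((8 - 24)*(21 - 3)) = 18 + 17*(-16*18) = 18 + 17*(-288) = 18 - 4896 = -4878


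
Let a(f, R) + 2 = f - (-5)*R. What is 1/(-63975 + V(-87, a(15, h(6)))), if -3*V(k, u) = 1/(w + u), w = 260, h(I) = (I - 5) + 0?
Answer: -834/53355151 ≈ -1.5631e-5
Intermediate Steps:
h(I) = -5 + I (h(I) = (-5 + I) + 0 = -5 + I)
a(f, R) = -2 + f + 5*R (a(f, R) = -2 + (f - (-5)*R) = -2 + (f + 5*R) = -2 + f + 5*R)
V(k, u) = -1/(3*(260 + u))
1/(-63975 + V(-87, a(15, h(6)))) = 1/(-63975 - 1/(780 + 3*(-2 + 15 + 5*(-5 + 6)))) = 1/(-63975 - 1/(780 + 3*(-2 + 15 + 5*1))) = 1/(-63975 - 1/(780 + 3*(-2 + 15 + 5))) = 1/(-63975 - 1/(780 + 3*18)) = 1/(-63975 - 1/(780 + 54)) = 1/(-63975 - 1/834) = 1/(-53355151/834) = -834/53355151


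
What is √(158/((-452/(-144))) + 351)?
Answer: 3*√569407/113 ≈ 20.033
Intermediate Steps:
√(158/((-452/(-144))) + 351) = √(158/((-452*(-1/144))) + 351) = √(158/(113/36) + 351) = √(158*(36/113) + 351) = √(5688/113 + 351) = √(45351/113) = 3*√569407/113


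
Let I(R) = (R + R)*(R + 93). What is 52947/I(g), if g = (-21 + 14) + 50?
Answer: 52947/11696 ≈ 4.5269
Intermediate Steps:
g = 43 (g = -7 + 50 = 43)
I(R) = 2*R*(93 + R) (I(R) = (2*R)*(93 + R) = 2*R*(93 + R))
52947/I(g) = 52947/((2*43*(93 + 43))) = 52947/((2*43*136)) = 52947/11696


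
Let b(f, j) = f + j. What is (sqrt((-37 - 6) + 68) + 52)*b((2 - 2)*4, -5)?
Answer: -285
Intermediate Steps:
(sqrt((-37 - 6) + 68) + 52)*b((2 - 2)*4, -5) = (sqrt((-37 - 6) + 68) + 52)*((2 - 2)*4 - 5) = (sqrt(-43 + 68) + 52)*(0*4 - 5) = (sqrt(25) + 52)*(0 - 5) = (5 + 52)*(-5) = 57*(-5) = -285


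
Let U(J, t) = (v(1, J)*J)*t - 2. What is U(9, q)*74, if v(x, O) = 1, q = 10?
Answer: 6512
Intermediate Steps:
U(J, t) = -2 + J*t (U(J, t) = (1*J)*t - 2 = J*t - 2 = -2 + J*t)
U(9, q)*74 = (-2 + 9*10)*74 = (-2 + 90)*74 = 88*74 = 6512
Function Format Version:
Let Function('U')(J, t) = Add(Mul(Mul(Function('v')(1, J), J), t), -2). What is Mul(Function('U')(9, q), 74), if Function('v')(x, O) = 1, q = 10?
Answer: 6512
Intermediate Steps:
Function('U')(J, t) = Add(-2, Mul(J, t)) (Function('U')(J, t) = Add(Mul(Mul(1, J), t), -2) = Add(Mul(J, t), -2) = Add(-2, Mul(J, t)))
Mul(Function('U')(9, q), 74) = Mul(Add(-2, Mul(9, 10)), 74) = Mul(Add(-2, 90), 74) = Mul(88, 74) = 6512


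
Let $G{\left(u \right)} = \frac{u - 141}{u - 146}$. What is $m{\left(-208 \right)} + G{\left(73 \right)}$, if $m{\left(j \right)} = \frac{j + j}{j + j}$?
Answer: $\frac{141}{73} \approx 1.9315$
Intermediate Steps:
$G{\left(u \right)} = \frac{-141 + u}{-146 + u}$ ($G{\left(u \right)} = \frac{u - 141}{-146 + u} = \frac{-141 + u}{-146 + u}$)
$m{\left(j \right)} = 1$ ($m{\left(j \right)} = \frac{2 j}{2 j} = 2 j \frac{1}{2 j} = 1$)
$m{\left(-208 \right)} + G{\left(73 \right)} = 1 + \frac{-141 + 73}{-146 + 73} = 1 + \frac{1}{-73} \left(-68\right) = 1 - - \frac{68}{73} = 1 + \frac{68}{73} = \frac{141}{73}$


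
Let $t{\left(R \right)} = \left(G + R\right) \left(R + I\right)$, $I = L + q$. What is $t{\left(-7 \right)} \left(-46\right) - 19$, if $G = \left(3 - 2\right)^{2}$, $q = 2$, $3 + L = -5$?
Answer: $-3607$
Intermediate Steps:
$L = -8$ ($L = -3 - 5 = -8$)
$G = 1$ ($G = 1^{2} = 1$)
$I = -6$ ($I = -8 + 2 = -6$)
$t{\left(R \right)} = \left(1 + R\right) \left(-6 + R\right)$ ($t{\left(R \right)} = \left(1 + R\right) \left(R - 6\right) = \left(1 + R\right) \left(-6 + R\right)$)
$t{\left(-7 \right)} \left(-46\right) - 19 = \left(-6 + \left(-7\right)^{2} - -35\right) \left(-46\right) - 19 = \left(-6 + 49 + 35\right) \left(-46\right) - 19 = 78 \left(-46\right) - 19 = -3588 - 19 = -3607$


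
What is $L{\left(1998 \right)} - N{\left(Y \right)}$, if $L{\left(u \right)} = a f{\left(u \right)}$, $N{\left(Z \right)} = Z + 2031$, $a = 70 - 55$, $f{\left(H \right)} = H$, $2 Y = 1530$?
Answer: $27174$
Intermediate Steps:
$Y = 765$ ($Y = \frac{1}{2} \cdot 1530 = 765$)
$a = 15$
$N{\left(Z \right)} = 2031 + Z$
$L{\left(u \right)} = 15 u$
$L{\left(1998 \right)} - N{\left(Y \right)} = 15 \cdot 1998 - \left(2031 + 765\right) = 29970 - 2796 = 27174$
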